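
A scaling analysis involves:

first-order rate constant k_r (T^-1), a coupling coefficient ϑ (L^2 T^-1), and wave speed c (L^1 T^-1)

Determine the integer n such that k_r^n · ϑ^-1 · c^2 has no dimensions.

Balance the T exponent: (-1)·n from k_r, plus −(-1) + 2·(-1) = -1 from the rest, must sum to zero.
−n − 1 = 0, so n = -1.

-1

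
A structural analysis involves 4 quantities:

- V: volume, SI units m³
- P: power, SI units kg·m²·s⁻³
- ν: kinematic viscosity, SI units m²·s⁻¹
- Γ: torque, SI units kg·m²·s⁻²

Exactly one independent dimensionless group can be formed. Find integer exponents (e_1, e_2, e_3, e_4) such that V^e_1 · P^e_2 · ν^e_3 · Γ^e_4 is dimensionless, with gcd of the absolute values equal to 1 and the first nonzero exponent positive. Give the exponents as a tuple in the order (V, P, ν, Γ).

(2, 3, -3, -3)

M: e_1·(0) + e_2·(1) + e_3·(0) + e_4·(1) = 0
L: e_1·(3) + e_2·(2) + e_3·(2) + e_4·(2) = 0
T: e_1·(0) + e_2·(-3) + e_3·(-1) + e_4·(-2) = 0
Solving this homogeneous linear system for the smallest-integer solution (first nonzero entry positive) gives (2, 3, -3, -3).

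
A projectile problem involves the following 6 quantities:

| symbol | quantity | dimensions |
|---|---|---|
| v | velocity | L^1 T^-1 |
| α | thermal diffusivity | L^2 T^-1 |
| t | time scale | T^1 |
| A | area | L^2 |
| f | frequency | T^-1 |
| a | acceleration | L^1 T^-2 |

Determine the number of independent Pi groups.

There are 6 variables and 2 base dimensions (L, T).
The dimension matrix has rank 2.
Independent dimensionless groups: 6 − 2 = 4.

4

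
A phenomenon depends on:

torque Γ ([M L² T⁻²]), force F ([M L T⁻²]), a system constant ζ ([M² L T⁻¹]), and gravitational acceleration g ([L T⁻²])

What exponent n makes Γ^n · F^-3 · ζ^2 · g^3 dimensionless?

Balance the M exponent: (1)·n from Γ, plus −3·(1) + 2·(2) + 3·(0) = 1 from the rest, must sum to zero.
n + 1 = 0, so n = -1.

-1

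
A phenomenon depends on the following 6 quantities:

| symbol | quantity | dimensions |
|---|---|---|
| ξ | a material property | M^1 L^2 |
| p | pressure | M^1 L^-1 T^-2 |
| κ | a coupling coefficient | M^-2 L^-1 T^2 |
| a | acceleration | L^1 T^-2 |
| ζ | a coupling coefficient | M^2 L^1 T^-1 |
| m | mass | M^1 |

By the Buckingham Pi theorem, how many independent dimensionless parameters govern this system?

3

There are 6 variables and 3 base dimensions (M, L, T).
The dimension matrix has rank 3.
Independent dimensionless groups: 6 − 3 = 3.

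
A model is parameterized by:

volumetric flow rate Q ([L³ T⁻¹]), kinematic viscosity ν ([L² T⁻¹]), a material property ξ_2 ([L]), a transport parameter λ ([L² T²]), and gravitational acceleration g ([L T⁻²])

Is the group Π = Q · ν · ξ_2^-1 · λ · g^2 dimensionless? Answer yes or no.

Sum the exponent of each base dimension across the product:
  L: [Q]_L + [ν]_L − [ξ_2]_L + [λ]_L + 2·[g]_L = (3) + (2) − (1) + (2) + 2·(1) = 8
  T: [Q]_T + [ν]_T − [ξ_2]_T + [λ]_T + 2·[g]_T = (-1) + (-1) − (0) + (2) + 2·(-2) = -4
Net dimensions [L⁸ T⁻⁴] ≠ [1] — not dimensionless.

no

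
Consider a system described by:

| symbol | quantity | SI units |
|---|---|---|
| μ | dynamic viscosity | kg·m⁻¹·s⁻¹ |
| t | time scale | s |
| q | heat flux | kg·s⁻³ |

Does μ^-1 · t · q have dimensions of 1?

Sum the exponent of each base dimension across the product:
  M: −[μ]_M + [t]_M + [q]_M = −(1) + (0) + (1) = 0
  L: −[μ]_L + [t]_L + [q]_L = −(-1) + (0) + (0) = 1
  T: −[μ]_T + [t]_T + [q]_T = −(-1) + (1) + (-3) = -1
Net dimensions [L T⁻¹] ≠ [1] — not dimensionless.

no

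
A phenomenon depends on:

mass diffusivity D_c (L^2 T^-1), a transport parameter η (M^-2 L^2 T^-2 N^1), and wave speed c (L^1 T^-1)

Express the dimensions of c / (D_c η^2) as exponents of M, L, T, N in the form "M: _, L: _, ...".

M: 4, L: -5, T: 4, N: -2

Collect each base-dimension exponent across the product:
  M: −(0) − 2·(-2) + (0) = 4
  L: −(2) − 2·(2) + (1) = -5
  T: −(-1) − 2·(-2) + (-1) = 4
  N: −(0) − 2·(1) + (0) = -2
So the dimensions are [M⁴ L⁻⁵ T⁴ N⁻²].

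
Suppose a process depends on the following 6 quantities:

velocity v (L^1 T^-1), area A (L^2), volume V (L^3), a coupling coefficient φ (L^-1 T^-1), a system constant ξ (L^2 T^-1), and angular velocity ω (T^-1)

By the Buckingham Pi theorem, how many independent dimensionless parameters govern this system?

There are 6 variables and 2 base dimensions (L, T).
The dimension matrix has rank 2.
Independent dimensionless groups: 6 − 2 = 4.

4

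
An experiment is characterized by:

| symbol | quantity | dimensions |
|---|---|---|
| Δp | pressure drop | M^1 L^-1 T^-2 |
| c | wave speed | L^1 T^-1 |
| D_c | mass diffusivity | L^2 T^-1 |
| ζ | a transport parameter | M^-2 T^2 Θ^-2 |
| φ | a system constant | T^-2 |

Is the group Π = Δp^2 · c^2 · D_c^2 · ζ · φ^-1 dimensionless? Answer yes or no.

no

Sum the exponent of each base dimension across the product:
  M: 2·[Δp]_M + 2·[c]_M + 2·[D_c]_M + [ζ]_M − [φ]_M = 2·(1) + 2·(0) + 2·(0) + (-2) − (0) = 0
  L: 2·[Δp]_L + 2·[c]_L + 2·[D_c]_L + [ζ]_L − [φ]_L = 2·(-1) + 2·(1) + 2·(2) + (0) − (0) = 4
  T: 2·[Δp]_T + 2·[c]_T + 2·[D_c]_T + [ζ]_T − [φ]_T = 2·(-2) + 2·(-1) + 2·(-1) + (2) − (-2) = -4
  Θ: 2·[Δp]_Θ + 2·[c]_Θ + 2·[D_c]_Θ + [ζ]_Θ − [φ]_Θ = 2·(0) + 2·(0) + 2·(0) + (-2) − (0) = -2
Net dimensions [L⁴ T⁻⁴ Θ⁻²] ≠ [1] — not dimensionless.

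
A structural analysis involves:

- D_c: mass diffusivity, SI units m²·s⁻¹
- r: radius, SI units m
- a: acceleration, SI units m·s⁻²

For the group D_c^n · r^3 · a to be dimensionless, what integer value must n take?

-2

Balance the L exponent: (2)·n from D_c, plus 3·(1) + (1) = 4 from the rest, must sum to zero.
2n + 4 = 0, so n = -2.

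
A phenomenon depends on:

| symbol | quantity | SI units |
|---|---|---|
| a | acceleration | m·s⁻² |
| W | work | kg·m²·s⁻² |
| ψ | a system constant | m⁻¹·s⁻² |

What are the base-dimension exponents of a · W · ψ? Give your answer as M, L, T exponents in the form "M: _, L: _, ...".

M: 1, L: 2, T: -6

Collect each base-dimension exponent across the product:
  M: (0) + (1) + (0) = 1
  L: (1) + (2) + (-1) = 2
  T: (-2) + (-2) + (-2) = -6
So the dimensions are [M L² T⁻⁶].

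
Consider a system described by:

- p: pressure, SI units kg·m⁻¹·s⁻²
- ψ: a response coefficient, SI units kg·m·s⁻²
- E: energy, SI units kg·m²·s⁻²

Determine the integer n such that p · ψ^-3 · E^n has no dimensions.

Balance the M exponent: (1)·n from E, plus (1) − 3·(1) = -2 from the rest, must sum to zero.
n − 2 = 0, so n = 2.

2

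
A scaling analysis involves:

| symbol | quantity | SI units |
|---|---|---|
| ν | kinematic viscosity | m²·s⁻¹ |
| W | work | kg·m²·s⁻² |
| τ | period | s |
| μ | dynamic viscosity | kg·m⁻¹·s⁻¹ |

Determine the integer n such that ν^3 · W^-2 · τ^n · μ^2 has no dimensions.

Balance the T exponent: (1)·n from τ, plus 3·(-1) − 2·(-2) + 2·(-1) = -1 from the rest, must sum to zero.
n − 1 = 0, so n = 1.

1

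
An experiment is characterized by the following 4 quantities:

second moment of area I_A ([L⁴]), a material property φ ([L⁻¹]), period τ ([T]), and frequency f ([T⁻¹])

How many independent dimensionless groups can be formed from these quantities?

2

There are 4 variables and 2 base dimensions (L, T).
The dimension matrix has rank 2.
Independent dimensionless groups: 4 − 2 = 2.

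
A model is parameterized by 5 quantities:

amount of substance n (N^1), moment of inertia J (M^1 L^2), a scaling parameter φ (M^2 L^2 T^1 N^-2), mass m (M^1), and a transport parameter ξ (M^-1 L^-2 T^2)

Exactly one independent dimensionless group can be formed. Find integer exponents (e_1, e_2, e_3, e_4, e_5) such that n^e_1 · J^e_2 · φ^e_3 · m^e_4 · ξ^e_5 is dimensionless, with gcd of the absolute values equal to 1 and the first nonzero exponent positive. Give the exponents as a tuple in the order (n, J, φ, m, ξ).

M: e_1·(0) + e_2·(1) + e_3·(2) + e_4·(1) + e_5·(-1) = 0
L: e_1·(0) + e_2·(2) + e_3·(2) + e_4·(0) + e_5·(-2) = 0
T: e_1·(0) + e_2·(0) + e_3·(1) + e_4·(0) + e_5·(2) = 0
N: e_1·(1) + e_2·(0) + e_3·(-2) + e_4·(0) + e_5·(0) = 0
Solving this homogeneous linear system for the smallest-integer solution (first nonzero entry positive) gives (4, -3, 2, -2, -1).

(4, -3, 2, -2, -1)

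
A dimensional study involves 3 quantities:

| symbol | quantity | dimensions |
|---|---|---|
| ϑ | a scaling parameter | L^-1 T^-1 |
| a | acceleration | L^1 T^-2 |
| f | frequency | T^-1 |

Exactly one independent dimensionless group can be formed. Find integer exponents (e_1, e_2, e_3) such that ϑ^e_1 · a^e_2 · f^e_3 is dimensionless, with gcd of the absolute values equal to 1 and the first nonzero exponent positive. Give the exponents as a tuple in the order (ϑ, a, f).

L: e_1·(-1) + e_2·(1) + e_3·(0) = 0
T: e_1·(-1) + e_2·(-2) + e_3·(-1) = 0
Solving this homogeneous linear system for the smallest-integer solution (first nonzero entry positive) gives (1, 1, -3).

(1, 1, -3)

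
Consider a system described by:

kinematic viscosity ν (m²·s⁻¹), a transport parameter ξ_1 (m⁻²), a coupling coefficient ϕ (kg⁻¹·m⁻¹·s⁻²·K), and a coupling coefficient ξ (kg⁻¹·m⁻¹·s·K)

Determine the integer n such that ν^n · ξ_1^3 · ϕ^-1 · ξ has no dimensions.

3

Balance the L exponent: (2)·n from ν, plus 3·(-2) − (-1) + (-1) = -6 from the rest, must sum to zero.
2n − 6 = 0, so n = 3.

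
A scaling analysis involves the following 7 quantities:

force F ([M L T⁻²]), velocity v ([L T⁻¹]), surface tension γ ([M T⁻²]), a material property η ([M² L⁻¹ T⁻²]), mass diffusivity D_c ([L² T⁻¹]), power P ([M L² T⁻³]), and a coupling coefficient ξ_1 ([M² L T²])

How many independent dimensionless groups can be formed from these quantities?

There are 7 variables and 3 base dimensions (M, L, T).
The dimension matrix has rank 3.
Independent dimensionless groups: 7 − 3 = 4.

4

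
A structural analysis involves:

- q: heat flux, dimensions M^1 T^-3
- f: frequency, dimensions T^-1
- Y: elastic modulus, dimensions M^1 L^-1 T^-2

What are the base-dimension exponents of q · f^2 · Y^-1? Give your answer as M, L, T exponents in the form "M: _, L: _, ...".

M: 0, L: 1, T: -3

Collect each base-dimension exponent across the product:
  M: (1) + 2·(0) − (1) = 0
  L: (0) + 2·(0) − (-1) = 1
  T: (-3) + 2·(-1) − (-2) = -3
So the dimensions are [L T⁻³].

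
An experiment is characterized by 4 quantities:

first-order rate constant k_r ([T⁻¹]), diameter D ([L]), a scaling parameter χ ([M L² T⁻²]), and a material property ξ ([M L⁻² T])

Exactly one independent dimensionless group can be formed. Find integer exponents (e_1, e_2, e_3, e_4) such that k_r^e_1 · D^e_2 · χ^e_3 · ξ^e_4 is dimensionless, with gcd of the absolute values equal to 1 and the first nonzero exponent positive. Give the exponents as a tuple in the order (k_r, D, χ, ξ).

(3, 4, -1, 1)

M: e_1·(0) + e_2·(0) + e_3·(1) + e_4·(1) = 0
L: e_1·(0) + e_2·(1) + e_3·(2) + e_4·(-2) = 0
T: e_1·(-1) + e_2·(0) + e_3·(-2) + e_4·(1) = 0
Solving this homogeneous linear system for the smallest-integer solution (first nonzero entry positive) gives (3, 4, -1, 1).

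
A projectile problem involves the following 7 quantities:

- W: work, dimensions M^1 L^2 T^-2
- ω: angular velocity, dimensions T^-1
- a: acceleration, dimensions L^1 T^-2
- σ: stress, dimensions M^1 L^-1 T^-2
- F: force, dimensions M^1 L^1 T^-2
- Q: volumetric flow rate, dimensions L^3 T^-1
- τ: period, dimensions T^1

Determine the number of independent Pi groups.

4

There are 7 variables and 3 base dimensions (M, L, T).
The dimension matrix has rank 3.
Independent dimensionless groups: 7 − 3 = 4.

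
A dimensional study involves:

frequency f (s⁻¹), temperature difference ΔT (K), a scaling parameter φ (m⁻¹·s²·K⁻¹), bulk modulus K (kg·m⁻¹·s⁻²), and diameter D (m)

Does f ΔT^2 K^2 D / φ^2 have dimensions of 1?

no

Sum the exponent of each base dimension across the product:
  M: [f]_M + 2·[ΔT]_M − 2·[φ]_M + 2·[K]_M + [D]_M = (0) + 2·(0) − 2·(0) + 2·(1) + (0) = 2
  L: [f]_L + 2·[ΔT]_L − 2·[φ]_L + 2·[K]_L + [D]_L = (0) + 2·(0) − 2·(-1) + 2·(-1) + (1) = 1
  T: [f]_T + 2·[ΔT]_T − 2·[φ]_T + 2·[K]_T + [D]_T = (-1) + 2·(0) − 2·(2) + 2·(-2) + (0) = -9
  Θ: [f]_Θ + 2·[ΔT]_Θ − 2·[φ]_Θ + 2·[K]_Θ + [D]_Θ = (0) + 2·(1) − 2·(-1) + 2·(0) + (0) = 4
Net dimensions [M² L T⁻⁹ Θ⁴] ≠ [1] — not dimensionless.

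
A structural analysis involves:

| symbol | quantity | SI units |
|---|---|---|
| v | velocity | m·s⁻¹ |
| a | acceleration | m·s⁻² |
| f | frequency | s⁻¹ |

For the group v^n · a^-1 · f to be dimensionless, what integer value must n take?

Balance the L exponent: (1)·n from v, plus −(1) + (0) = -1 from the rest, must sum to zero.
n − 1 = 0, so n = 1.

1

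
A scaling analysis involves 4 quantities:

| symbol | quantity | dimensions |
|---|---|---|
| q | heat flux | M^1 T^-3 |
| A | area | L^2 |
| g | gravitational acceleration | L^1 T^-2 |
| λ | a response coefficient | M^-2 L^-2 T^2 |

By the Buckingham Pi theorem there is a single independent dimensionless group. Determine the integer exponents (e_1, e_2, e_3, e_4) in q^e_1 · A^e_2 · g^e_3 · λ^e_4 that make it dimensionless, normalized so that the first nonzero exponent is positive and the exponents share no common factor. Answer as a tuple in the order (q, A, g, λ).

M: e_1·(1) + e_2·(0) + e_3·(0) + e_4·(-2) = 0
L: e_1·(0) + e_2·(2) + e_3·(1) + e_4·(-2) = 0
T: e_1·(-3) + e_2·(0) + e_3·(-2) + e_4·(2) = 0
Solving this homogeneous linear system for the smallest-integer solution (first nonzero entry positive) gives (2, 2, -2, 1).

(2, 2, -2, 1)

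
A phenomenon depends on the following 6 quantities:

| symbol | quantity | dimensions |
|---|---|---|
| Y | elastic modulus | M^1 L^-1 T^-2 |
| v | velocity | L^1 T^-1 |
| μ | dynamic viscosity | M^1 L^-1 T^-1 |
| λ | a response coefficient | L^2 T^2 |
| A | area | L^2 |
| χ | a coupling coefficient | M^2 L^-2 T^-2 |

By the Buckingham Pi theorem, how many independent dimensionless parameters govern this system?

3

There are 6 variables and 3 base dimensions (M, L, T).
The dimension matrix has rank 3.
Independent dimensionless groups: 6 − 3 = 3.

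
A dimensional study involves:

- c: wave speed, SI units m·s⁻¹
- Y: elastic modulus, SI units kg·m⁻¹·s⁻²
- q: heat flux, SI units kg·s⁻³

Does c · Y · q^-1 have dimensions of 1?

Sum the exponent of each base dimension across the product:
  M: [c]_M + [Y]_M − [q]_M = (0) + (1) − (1) = 0
  L: [c]_L + [Y]_L − [q]_L = (1) + (-1) − (0) = 0
  T: [c]_T + [Y]_T − [q]_T = (-1) + (-2) − (-3) = 0
  Θ: [c]_Θ + [Y]_Θ − [q]_Θ = (0) + (0) − (0) = 0
  N: [c]_N + [Y]_N − [q]_N = (0) + (0) − (0) = 0
All base exponents vanish — dimensionless.

yes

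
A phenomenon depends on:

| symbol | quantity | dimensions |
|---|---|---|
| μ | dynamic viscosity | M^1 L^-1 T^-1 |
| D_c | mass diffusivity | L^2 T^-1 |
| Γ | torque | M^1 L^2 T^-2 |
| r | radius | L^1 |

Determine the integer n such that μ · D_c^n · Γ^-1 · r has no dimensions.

Balance the L exponent: (2)·n from D_c, plus (-1) − (2) + (1) = -2 from the rest, must sum to zero.
2n − 2 = 0, so n = 1.

1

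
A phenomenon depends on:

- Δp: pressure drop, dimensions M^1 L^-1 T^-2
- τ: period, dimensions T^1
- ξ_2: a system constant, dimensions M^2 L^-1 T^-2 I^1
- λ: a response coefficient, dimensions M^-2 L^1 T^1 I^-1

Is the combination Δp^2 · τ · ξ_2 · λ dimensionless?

no

Sum the exponent of each base dimension across the product:
  M: 2·[Δp]_M + [τ]_M + [ξ_2]_M + [λ]_M = 2·(1) + (0) + (2) + (-2) = 2
  L: 2·[Δp]_L + [τ]_L + [ξ_2]_L + [λ]_L = 2·(-1) + (0) + (-1) + (1) = -2
  T: 2·[Δp]_T + [τ]_T + [ξ_2]_T + [λ]_T = 2·(-2) + (1) + (-2) + (1) = -4
  I: 2·[Δp]_I + [τ]_I + [ξ_2]_I + [λ]_I = 2·(0) + (0) + (1) + (-1) = 0
Net dimensions [M² L⁻² T⁻⁴] ≠ [1] — not dimensionless.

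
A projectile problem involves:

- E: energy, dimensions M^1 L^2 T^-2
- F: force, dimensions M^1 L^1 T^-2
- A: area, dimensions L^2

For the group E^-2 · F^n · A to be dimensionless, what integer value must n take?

2

Balance the M exponent: (1)·n from F, plus −2·(1) + (0) = -2 from the rest, must sum to zero.
n − 2 = 0, so n = 2.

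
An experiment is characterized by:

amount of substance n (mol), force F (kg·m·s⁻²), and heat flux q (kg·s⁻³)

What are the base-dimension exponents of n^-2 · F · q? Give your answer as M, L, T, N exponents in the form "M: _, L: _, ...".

M: 2, L: 1, T: -5, N: -2

Collect each base-dimension exponent across the product:
  M: −2·(0) + (1) + (1) = 2
  L: −2·(0) + (1) + (0) = 1
  T: −2·(0) + (-2) + (-3) = -5
  N: −2·(1) + (0) + (0) = -2
So the dimensions are [M² L T⁻⁵ N⁻²].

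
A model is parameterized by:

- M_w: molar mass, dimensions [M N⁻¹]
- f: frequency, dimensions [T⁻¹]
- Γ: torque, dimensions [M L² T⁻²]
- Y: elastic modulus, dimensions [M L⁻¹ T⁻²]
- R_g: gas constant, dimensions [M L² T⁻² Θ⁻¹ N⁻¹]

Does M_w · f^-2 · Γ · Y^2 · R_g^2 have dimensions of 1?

no

Sum the exponent of each base dimension across the product:
  M: [M_w]_M − 2·[f]_M + [Γ]_M + 2·[Y]_M + 2·[R_g]_M = (1) − 2·(0) + (1) + 2·(1) + 2·(1) = 6
  L: [M_w]_L − 2·[f]_L + [Γ]_L + 2·[Y]_L + 2·[R_g]_L = (0) − 2·(0) + (2) + 2·(-1) + 2·(2) = 4
  T: [M_w]_T − 2·[f]_T + [Γ]_T + 2·[Y]_T + 2·[R_g]_T = (0) − 2·(-1) + (-2) + 2·(-2) + 2·(-2) = -8
  Θ: [M_w]_Θ − 2·[f]_Θ + [Γ]_Θ + 2·[Y]_Θ + 2·[R_g]_Θ = (0) − 2·(0) + (0) + 2·(0) + 2·(-1) = -2
  N: [M_w]_N − 2·[f]_N + [Γ]_N + 2·[Y]_N + 2·[R_g]_N = (-1) − 2·(0) + (0) + 2·(0) + 2·(-1) = -3
Net dimensions [M⁶ L⁴ T⁻⁸ Θ⁻² N⁻³] ≠ [1] — not dimensionless.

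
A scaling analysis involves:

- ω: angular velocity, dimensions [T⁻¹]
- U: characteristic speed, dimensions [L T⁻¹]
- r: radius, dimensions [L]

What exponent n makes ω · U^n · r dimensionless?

-1

Balance the L exponent: (1)·n from U, plus (0) + (1) = 1 from the rest, must sum to zero.
n + 1 = 0, so n = -1.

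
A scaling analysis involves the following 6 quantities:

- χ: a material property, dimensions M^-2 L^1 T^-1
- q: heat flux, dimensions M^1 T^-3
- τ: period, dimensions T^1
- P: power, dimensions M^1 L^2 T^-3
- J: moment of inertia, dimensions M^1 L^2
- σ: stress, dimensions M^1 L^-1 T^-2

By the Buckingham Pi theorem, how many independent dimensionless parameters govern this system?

There are 6 variables and 3 base dimensions (M, L, T).
The dimension matrix has rank 3.
Independent dimensionless groups: 6 − 3 = 3.

3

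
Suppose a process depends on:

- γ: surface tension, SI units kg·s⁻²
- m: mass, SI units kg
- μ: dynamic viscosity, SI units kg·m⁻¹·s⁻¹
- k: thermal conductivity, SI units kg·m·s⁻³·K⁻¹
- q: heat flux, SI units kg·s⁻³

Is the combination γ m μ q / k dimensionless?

Sum the exponent of each base dimension across the product:
  M: [γ]_M + [m]_M + [μ]_M − [k]_M + [q]_M = (1) + (1) + (1) − (1) + (1) = 3
  L: [γ]_L + [m]_L + [μ]_L − [k]_L + [q]_L = (0) + (0) + (-1) − (1) + (0) = -2
  T: [γ]_T + [m]_T + [μ]_T − [k]_T + [q]_T = (-2) + (0) + (-1) − (-3) + (-3) = -3
  Θ: [γ]_Θ + [m]_Θ + [μ]_Θ − [k]_Θ + [q]_Θ = (0) + (0) + (0) − (-1) + (0) = 1
Net dimensions [M³ L⁻² T⁻³ Θ] ≠ [1] — not dimensionless.

no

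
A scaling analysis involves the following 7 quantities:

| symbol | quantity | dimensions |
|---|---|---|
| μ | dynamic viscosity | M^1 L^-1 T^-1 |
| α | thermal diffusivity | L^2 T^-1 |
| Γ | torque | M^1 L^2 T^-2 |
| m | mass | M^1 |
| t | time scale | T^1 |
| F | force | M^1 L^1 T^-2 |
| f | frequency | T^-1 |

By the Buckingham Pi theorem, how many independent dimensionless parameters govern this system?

4

There are 7 variables and 3 base dimensions (M, L, T).
The dimension matrix has rank 3.
Independent dimensionless groups: 7 − 3 = 4.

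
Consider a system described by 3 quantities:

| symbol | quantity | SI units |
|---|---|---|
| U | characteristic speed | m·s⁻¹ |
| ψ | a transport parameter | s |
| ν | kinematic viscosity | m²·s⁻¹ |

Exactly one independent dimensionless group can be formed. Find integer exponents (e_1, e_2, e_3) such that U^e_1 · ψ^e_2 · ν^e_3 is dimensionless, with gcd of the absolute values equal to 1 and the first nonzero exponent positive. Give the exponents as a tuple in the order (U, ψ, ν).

L: e_1·(1) + e_2·(0) + e_3·(2) = 0
T: e_1·(-1) + e_2·(1) + e_3·(-1) = 0
Solving this homogeneous linear system for the smallest-integer solution (first nonzero entry positive) gives (2, 1, -1).

(2, 1, -1)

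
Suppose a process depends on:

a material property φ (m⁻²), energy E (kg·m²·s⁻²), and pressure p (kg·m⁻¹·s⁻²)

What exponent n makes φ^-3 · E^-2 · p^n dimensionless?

2

Balance the M exponent: (1)·n from p, plus −3·(0) − 2·(1) = -2 from the rest, must sum to zero.
n − 2 = 0, so n = 2.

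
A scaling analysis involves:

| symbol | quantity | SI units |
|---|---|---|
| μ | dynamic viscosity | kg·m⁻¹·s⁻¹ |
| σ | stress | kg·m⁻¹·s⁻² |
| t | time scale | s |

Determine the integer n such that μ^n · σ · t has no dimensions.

-1

Balance the M exponent: (1)·n from μ, plus (1) + (0) = 1 from the rest, must sum to zero.
n + 1 = 0, so n = -1.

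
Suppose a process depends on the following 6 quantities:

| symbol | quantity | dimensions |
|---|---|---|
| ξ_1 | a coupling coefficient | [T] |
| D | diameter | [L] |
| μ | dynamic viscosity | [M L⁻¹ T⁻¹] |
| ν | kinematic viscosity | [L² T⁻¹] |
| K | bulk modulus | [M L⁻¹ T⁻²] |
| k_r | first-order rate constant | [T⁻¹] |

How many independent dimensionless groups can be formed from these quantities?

There are 6 variables and 3 base dimensions (M, L, T).
The dimension matrix has rank 3.
Independent dimensionless groups: 6 − 3 = 3.

3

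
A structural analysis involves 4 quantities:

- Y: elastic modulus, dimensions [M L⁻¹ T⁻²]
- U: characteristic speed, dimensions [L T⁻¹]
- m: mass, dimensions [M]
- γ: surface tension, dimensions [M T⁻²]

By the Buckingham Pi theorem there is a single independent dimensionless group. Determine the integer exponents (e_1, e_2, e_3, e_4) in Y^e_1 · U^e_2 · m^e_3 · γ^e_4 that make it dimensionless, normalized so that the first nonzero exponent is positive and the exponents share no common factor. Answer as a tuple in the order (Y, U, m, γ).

M: e_1·(1) + e_2·(0) + e_3·(1) + e_4·(1) = 0
L: e_1·(-1) + e_2·(1) + e_3·(0) + e_4·(0) = 0
T: e_1·(-2) + e_2·(-1) + e_3·(0) + e_4·(-2) = 0
Solving this homogeneous linear system for the smallest-integer solution (first nonzero entry positive) gives (2, 2, 1, -3).

(2, 2, 1, -3)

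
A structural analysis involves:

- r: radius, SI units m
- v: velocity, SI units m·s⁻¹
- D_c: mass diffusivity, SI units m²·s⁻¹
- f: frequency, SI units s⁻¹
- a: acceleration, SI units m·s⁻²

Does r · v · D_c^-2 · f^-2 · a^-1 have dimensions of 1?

Sum the exponent of each base dimension across the product:
  L: [r]_L + [v]_L − 2·[D_c]_L − 2·[f]_L − [a]_L = (1) + (1) − 2·(2) − 2·(0) − (1) = -3
  T: [r]_T + [v]_T − 2·[D_c]_T − 2·[f]_T − [a]_T = (0) + (-1) − 2·(-1) − 2·(-1) − (-2) = 5
Net dimensions [L⁻³ T⁵] ≠ [1] — not dimensionless.

no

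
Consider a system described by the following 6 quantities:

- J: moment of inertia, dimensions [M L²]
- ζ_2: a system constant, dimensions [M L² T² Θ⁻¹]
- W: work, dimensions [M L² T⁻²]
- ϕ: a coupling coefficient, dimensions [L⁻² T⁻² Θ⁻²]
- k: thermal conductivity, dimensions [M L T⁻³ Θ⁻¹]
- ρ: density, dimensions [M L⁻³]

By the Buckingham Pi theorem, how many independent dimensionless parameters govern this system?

2

There are 6 variables and 4 base dimensions (M, L, T, Θ).
The dimension matrix has rank 4.
Independent dimensionless groups: 6 − 4 = 2.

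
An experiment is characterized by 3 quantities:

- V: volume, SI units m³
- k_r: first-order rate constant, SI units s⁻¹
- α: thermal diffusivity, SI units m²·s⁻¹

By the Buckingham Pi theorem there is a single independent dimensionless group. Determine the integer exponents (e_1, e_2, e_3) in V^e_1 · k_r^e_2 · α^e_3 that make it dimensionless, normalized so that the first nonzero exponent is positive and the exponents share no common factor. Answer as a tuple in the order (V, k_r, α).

L: e_1·(3) + e_2·(0) + e_3·(2) = 0
T: e_1·(0) + e_2·(-1) + e_3·(-1) = 0
Solving this homogeneous linear system for the smallest-integer solution (first nonzero entry positive) gives (2, 3, -3).

(2, 3, -3)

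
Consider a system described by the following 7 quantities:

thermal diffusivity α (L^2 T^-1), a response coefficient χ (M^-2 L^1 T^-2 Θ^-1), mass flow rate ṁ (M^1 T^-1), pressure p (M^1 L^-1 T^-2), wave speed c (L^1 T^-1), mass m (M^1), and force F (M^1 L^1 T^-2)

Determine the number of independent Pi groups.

There are 7 variables and 4 base dimensions (M, L, T, Θ).
The dimension matrix has rank 4.
Independent dimensionless groups: 7 − 4 = 3.

3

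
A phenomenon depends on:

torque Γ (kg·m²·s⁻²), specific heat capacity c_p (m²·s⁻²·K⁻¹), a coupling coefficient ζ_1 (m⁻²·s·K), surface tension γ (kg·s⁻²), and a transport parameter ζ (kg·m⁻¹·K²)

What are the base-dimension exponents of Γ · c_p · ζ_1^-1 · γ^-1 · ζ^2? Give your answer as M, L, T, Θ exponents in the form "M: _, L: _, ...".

Collect each base-dimension exponent across the product:
  M: (1) + (0) − (0) − (1) + 2·(1) = 2
  L: (2) + (2) − (-2) − (0) + 2·(-1) = 4
  T: (-2) + (-2) − (1) − (-2) + 2·(0) = -3
  Θ: (0) + (-1) − (1) − (0) + 2·(2) = 2
So the dimensions are [M² L⁴ T⁻³ Θ²].

M: 2, L: 4, T: -3, Θ: 2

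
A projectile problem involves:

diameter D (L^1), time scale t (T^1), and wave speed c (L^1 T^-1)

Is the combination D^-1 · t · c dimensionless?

yes

Sum the exponent of each base dimension across the product:
  L: −[D]_L + [t]_L + [c]_L = −(1) + (0) + (1) = 0
  T: −[D]_T + [t]_T + [c]_T = −(0) + (1) + (-1) = 0
All base exponents vanish — dimensionless.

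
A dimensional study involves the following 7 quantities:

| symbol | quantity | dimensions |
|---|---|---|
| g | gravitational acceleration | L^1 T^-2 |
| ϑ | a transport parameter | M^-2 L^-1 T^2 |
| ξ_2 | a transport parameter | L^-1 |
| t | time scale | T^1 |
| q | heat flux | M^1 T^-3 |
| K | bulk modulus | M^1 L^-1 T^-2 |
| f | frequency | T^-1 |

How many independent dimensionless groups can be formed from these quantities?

There are 7 variables and 3 base dimensions (M, L, T).
The dimension matrix has rank 3.
Independent dimensionless groups: 7 − 3 = 4.

4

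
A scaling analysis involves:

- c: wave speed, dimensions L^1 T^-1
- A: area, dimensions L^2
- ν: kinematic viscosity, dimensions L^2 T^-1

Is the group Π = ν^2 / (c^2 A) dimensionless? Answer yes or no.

yes

Sum the exponent of each base dimension across the product:
  M: −2·[c]_M − [A]_M + 2·[ν]_M = −2·(0) − (0) + 2·(0) = 0
  L: −2·[c]_L − [A]_L + 2·[ν]_L = −2·(1) − (2) + 2·(2) = 0
  T: −2·[c]_T − [A]_T + 2·[ν]_T = −2·(-1) − (0) + 2·(-1) = 0
All base exponents vanish — dimensionless.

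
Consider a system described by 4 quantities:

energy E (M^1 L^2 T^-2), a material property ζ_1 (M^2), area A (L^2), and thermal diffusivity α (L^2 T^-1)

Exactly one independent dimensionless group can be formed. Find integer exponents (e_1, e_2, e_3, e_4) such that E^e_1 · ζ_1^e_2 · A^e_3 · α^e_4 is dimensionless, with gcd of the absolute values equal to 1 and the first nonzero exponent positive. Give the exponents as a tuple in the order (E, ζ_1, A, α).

(2, -1, 2, -4)

M: e_1·(1) + e_2·(2) + e_3·(0) + e_4·(0) = 0
L: e_1·(2) + e_2·(0) + e_3·(2) + e_4·(2) = 0
T: e_1·(-2) + e_2·(0) + e_3·(0) + e_4·(-1) = 0
Solving this homogeneous linear system for the smallest-integer solution (first nonzero entry positive) gives (2, -1, 2, -4).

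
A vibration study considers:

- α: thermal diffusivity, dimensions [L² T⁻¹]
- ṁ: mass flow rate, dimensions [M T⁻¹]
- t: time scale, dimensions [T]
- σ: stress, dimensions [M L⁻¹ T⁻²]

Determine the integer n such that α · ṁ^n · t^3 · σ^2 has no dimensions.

Balance the M exponent: (1)·n from ṁ, plus (0) + 3·(0) + 2·(1) = 2 from the rest, must sum to zero.
n + 2 = 0, so n = -2.

-2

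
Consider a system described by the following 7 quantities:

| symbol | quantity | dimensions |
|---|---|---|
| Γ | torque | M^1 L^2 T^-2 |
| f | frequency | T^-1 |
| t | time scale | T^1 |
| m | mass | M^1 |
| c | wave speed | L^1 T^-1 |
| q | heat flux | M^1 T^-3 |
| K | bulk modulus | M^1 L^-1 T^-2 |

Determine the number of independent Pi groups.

There are 7 variables and 3 base dimensions (M, L, T).
The dimension matrix has rank 3.
Independent dimensionless groups: 7 − 3 = 4.

4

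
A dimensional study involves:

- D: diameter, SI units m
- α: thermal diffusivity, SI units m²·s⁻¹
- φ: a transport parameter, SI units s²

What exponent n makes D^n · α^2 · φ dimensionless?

-4

Balance the L exponent: (1)·n from D, plus 2·(2) + (0) = 4 from the rest, must sum to zero.
n + 4 = 0, so n = -4.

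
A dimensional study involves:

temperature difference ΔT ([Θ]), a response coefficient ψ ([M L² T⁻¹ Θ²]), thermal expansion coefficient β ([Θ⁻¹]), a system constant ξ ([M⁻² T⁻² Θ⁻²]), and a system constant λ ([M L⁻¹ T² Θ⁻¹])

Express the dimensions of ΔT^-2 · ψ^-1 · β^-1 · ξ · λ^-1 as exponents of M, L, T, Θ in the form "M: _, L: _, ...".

Collect each base-dimension exponent across the product:
  M: −2·(0) − (1) − (0) + (-2) − (1) = -4
  L: −2·(0) − (2) − (0) + (0) − (-1) = -1
  T: −2·(0) − (-1) − (0) + (-2) − (2) = -3
  Θ: −2·(1) − (2) − (-1) + (-2) − (-1) = -4
So the dimensions are [M⁻⁴ L⁻¹ T⁻³ Θ⁻⁴].

M: -4, L: -1, T: -3, Θ: -4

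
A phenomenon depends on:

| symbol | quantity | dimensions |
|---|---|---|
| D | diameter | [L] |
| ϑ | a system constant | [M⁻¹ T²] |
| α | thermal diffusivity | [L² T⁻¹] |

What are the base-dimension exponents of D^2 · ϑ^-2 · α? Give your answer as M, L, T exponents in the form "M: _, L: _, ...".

Collect each base-dimension exponent across the product:
  M: 2·(0) − 2·(-1) + (0) = 2
  L: 2·(1) − 2·(0) + (2) = 4
  T: 2·(0) − 2·(2) + (-1) = -5
So the dimensions are [M² L⁴ T⁻⁵].

M: 2, L: 4, T: -5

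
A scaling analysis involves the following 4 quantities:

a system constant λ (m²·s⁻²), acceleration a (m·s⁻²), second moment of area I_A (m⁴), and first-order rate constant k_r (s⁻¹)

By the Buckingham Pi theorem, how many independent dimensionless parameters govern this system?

There are 4 variables and 2 base dimensions (L, T).
The dimension matrix has rank 2.
Independent dimensionless groups: 4 − 2 = 2.

2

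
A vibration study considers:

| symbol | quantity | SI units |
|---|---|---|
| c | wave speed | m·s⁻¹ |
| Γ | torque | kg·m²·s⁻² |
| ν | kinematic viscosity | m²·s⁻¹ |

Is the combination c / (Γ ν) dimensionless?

Sum the exponent of each base dimension across the product:
  M: [c]_M − [Γ]_M − [ν]_M = (0) − (1) − (0) = -1
  L: [c]_L − [Γ]_L − [ν]_L = (1) − (2) − (2) = -3
  T: [c]_T − [Γ]_T − [ν]_T = (-1) − (-2) − (-1) = 2
Net dimensions [M⁻¹ L⁻³ T²] ≠ [1] — not dimensionless.

no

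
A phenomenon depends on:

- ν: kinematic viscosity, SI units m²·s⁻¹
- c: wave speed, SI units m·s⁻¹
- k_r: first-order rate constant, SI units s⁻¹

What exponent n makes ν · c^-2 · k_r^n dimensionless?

1

Balance the T exponent: (-1)·n from k_r, plus (-1) − 2·(-1) = 1 from the rest, must sum to zero.
−n + 1 = 0, so n = 1.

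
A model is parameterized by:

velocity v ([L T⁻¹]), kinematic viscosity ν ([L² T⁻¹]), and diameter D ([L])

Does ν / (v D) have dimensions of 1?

yes

Sum the exponent of each base dimension across the product:
  M: −[v]_M + [ν]_M − [D]_M = −(0) + (0) − (0) = 0
  L: −[v]_L + [ν]_L − [D]_L = −(1) + (2) − (1) = 0
  T: −[v]_T + [ν]_T − [D]_T = −(-1) + (-1) − (0) = 0
All base exponents vanish — dimensionless.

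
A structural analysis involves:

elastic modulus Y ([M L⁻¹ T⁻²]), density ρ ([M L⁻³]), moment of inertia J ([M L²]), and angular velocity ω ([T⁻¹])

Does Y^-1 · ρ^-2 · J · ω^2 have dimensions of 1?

Sum the exponent of each base dimension across the product:
  M: −[Y]_M − 2·[ρ]_M + [J]_M + 2·[ω]_M = −(1) − 2·(1) + (1) + 2·(0) = -2
  L: −[Y]_L − 2·[ρ]_L + [J]_L + 2·[ω]_L = −(-1) − 2·(-3) + (2) + 2·(0) = 9
  T: −[Y]_T − 2·[ρ]_T + [J]_T + 2·[ω]_T = −(-2) − 2·(0) + (0) + 2·(-1) = 0
Net dimensions [M⁻² L⁹] ≠ [1] — not dimensionless.

no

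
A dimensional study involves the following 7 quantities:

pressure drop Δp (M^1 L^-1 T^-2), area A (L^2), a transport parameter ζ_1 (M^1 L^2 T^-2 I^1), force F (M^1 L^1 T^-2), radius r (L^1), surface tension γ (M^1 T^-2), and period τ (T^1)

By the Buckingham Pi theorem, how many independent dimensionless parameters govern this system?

There are 7 variables and 4 base dimensions (M, L, T, I).
The dimension matrix has rank 4.
Independent dimensionless groups: 7 − 4 = 3.

3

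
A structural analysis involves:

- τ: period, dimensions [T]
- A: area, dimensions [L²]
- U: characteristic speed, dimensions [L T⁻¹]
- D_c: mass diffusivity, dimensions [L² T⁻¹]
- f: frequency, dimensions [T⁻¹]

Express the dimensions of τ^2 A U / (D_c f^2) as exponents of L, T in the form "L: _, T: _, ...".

L: 1, T: 4

Collect each base-dimension exponent across the product:
  L: 2·(0) + (2) + (1) − (2) − 2·(0) = 1
  T: 2·(1) + (0) + (-1) − (-1) − 2·(-1) = 4
So the dimensions are [L T⁴].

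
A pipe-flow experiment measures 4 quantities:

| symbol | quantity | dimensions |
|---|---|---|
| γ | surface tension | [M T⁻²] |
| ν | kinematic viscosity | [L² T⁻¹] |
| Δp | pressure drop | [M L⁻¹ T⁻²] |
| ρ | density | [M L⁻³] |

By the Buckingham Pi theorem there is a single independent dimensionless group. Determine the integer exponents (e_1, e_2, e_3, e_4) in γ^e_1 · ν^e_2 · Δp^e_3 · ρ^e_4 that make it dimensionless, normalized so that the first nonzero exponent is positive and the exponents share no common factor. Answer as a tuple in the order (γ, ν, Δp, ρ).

M: e_1·(1) + e_2·(0) + e_3·(1) + e_4·(1) = 0
L: e_1·(0) + e_2·(2) + e_3·(-1) + e_4·(-3) = 0
T: e_1·(-2) + e_2·(-1) + e_3·(-2) + e_4·(0) = 0
Solving this homogeneous linear system for the smallest-integer solution (first nonzero entry positive) gives (2, -2, -1, -1).

(2, -2, -1, -1)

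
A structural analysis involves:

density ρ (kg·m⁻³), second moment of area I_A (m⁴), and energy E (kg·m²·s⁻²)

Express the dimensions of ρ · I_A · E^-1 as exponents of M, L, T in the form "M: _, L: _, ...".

Collect each base-dimension exponent across the product:
  M: (1) + (0) − (1) = 0
  L: (-3) + (4) − (2) = -1
  T: (0) + (0) − (-2) = 2
So the dimensions are [L⁻¹ T²].

M: 0, L: -1, T: 2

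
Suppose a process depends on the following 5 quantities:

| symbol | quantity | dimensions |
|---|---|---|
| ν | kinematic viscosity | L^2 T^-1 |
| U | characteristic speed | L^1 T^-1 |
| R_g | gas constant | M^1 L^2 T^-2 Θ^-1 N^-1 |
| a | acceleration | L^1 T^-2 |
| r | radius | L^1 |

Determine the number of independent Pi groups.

2

There are 5 variables and 5 base dimensions (M, L, T, Θ, N).
The dimension matrix has rank 3 (less than 5: the dimension vectors are linearly dependent).
Independent dimensionless groups: 5 − 3 = 2.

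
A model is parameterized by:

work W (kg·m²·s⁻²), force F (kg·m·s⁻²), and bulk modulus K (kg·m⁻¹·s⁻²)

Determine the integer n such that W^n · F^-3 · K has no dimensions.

Balance the M exponent: (1)·n from W, plus −3·(1) + (1) = -2 from the rest, must sum to zero.
n − 2 = 0, so n = 2.

2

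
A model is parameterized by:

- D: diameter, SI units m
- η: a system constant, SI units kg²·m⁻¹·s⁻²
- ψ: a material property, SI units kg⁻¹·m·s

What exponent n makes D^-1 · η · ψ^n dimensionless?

Balance the M exponent: (-1)·n from ψ, plus −(0) + (2) = 2 from the rest, must sum to zero.
−n + 2 = 0, so n = 2.

2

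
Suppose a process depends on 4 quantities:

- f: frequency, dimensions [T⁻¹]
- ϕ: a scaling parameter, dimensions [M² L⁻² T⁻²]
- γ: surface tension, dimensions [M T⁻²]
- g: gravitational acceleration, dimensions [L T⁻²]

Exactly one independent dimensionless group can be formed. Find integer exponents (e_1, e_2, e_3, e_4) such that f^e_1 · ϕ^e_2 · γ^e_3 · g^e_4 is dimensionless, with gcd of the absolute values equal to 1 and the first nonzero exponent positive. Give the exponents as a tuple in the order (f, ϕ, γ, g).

M: e_1·(0) + e_2·(2) + e_3·(1) + e_4·(0) = 0
L: e_1·(0) + e_2·(-2) + e_3·(0) + e_4·(1) = 0
T: e_1·(-1) + e_2·(-2) + e_3·(-2) + e_4·(-2) = 0
Solving this homogeneous linear system for the smallest-integer solution (first nonzero entry positive) gives (2, -1, 2, -2).

(2, -1, 2, -2)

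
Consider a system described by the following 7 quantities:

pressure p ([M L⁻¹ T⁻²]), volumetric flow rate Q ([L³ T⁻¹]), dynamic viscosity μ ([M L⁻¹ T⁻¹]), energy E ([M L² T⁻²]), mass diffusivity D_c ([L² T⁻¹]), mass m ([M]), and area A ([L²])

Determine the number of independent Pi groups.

There are 7 variables and 3 base dimensions (M, L, T).
The dimension matrix has rank 3.
Independent dimensionless groups: 7 − 3 = 4.

4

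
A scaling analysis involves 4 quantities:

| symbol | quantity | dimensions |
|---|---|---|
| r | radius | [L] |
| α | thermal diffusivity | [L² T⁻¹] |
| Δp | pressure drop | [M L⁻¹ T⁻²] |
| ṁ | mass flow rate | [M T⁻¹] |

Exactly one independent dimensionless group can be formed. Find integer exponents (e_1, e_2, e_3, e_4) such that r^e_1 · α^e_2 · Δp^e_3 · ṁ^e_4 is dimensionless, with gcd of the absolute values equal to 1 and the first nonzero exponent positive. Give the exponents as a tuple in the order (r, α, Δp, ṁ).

(3, -1, 1, -1)

M: e_1·(0) + e_2·(0) + e_3·(1) + e_4·(1) = 0
L: e_1·(1) + e_2·(2) + e_3·(-1) + e_4·(0) = 0
T: e_1·(0) + e_2·(-1) + e_3·(-2) + e_4·(-1) = 0
Solving this homogeneous linear system for the smallest-integer solution (first nonzero entry positive) gives (3, -1, 1, -1).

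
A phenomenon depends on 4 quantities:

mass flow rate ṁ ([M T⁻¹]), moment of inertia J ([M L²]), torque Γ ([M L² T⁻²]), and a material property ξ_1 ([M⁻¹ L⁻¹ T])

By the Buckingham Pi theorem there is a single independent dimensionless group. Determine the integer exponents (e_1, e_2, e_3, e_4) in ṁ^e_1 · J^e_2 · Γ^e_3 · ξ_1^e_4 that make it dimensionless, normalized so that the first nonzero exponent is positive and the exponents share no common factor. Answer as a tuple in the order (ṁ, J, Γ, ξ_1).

M: e_1·(1) + e_2·(1) + e_3·(1) + e_4·(-1) = 0
L: e_1·(0) + e_2·(2) + e_3·(2) + e_4·(-1) = 0
T: e_1·(-1) + e_2·(0) + e_3·(-2) + e_4·(1) = 0
Solving this homogeneous linear system for the smallest-integer solution (first nonzero entry positive) gives (2, 1, 1, 4).

(2, 1, 1, 4)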